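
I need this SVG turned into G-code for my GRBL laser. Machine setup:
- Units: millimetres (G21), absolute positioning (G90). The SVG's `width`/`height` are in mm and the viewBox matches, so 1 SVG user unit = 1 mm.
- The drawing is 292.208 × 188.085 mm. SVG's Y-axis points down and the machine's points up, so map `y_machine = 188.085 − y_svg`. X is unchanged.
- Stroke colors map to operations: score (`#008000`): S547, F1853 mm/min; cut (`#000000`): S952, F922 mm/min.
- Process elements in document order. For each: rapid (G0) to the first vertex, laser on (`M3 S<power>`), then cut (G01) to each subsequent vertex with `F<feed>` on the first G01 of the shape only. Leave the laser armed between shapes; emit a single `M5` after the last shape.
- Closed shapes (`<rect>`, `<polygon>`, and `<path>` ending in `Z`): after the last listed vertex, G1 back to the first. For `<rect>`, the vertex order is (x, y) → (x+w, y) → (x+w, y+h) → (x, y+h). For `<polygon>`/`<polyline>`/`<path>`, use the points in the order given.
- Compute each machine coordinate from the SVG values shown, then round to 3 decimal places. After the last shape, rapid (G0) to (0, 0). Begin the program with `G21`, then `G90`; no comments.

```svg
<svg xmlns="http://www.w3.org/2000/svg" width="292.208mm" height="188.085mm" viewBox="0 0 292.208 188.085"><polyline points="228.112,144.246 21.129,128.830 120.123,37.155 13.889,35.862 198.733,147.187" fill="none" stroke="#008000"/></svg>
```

1 u = 1 mm; y_m = 188.085 − y.

[1] `<polyline>` open polyline, #008000→score S547 F1853: (228.112,43.839) → (21.129,59.255) → (120.123,150.930) → (13.889,152.223) → (198.733,40.898)

G21
G90
G0 X228.112 Y43.839
M3 S547
G01 X21.129 Y59.255 F1853
G01 X120.123 Y150.930
G01 X13.889 Y152.223
G01 X198.733 Y40.898
M5
G0 X0.000 Y0.000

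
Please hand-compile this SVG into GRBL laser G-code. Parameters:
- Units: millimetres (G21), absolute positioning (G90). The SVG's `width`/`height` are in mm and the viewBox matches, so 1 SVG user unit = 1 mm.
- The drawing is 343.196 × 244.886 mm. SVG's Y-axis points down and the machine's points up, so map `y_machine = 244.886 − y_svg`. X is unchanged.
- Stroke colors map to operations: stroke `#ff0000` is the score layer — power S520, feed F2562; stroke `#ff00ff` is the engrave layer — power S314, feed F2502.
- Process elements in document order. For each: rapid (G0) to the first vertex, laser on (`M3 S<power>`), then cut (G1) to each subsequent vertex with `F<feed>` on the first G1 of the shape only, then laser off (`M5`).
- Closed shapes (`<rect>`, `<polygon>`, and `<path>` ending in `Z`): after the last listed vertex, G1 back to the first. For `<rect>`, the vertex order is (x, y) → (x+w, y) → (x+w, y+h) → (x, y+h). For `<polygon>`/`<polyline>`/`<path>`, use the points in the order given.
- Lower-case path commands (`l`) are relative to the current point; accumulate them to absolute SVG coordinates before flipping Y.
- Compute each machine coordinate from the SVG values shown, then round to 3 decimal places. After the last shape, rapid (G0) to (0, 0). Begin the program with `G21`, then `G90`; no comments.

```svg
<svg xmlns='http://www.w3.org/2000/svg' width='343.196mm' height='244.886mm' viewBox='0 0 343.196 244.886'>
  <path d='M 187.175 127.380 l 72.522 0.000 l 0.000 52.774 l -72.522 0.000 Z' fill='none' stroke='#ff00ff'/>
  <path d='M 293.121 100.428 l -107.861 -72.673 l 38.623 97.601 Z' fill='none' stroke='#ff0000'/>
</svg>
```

Since the viewBox matches the mm dimensions, user units are millimetres directly. The only transform is the Y-flip y_m = 244.886 − y_svg.

Shape 1 is a rectangle drawn with `<path>`. Its stroke #ff00ff means engrave at S314, F2502. After flipping Y the toolpath is (187.175,117.506) → (259.697,117.506) → (259.697,64.732) → (187.175,64.732) → (187.175,117.506), returning to the start.

Shape 2 is a closed polygon drawn with `<path>`. Its stroke #ff0000 means score at S520, F2562. After flipping Y the toolpath is (293.121,144.458) → (185.260,217.131) → (223.883,119.530) → (293.121,144.458), returning to the start.

G21
G90
G0 X187.175 Y117.506
M3 S314
G1 X259.697 Y117.506 F2502
G1 X259.697 Y64.732
G1 X187.175 Y64.732
G1 X187.175 Y117.506
M5
G0 X293.121 Y144.458
M3 S520
G1 X185.260 Y217.131 F2562
G1 X223.883 Y119.530
G1 X293.121 Y144.458
M5
G0 X0.000 Y0.000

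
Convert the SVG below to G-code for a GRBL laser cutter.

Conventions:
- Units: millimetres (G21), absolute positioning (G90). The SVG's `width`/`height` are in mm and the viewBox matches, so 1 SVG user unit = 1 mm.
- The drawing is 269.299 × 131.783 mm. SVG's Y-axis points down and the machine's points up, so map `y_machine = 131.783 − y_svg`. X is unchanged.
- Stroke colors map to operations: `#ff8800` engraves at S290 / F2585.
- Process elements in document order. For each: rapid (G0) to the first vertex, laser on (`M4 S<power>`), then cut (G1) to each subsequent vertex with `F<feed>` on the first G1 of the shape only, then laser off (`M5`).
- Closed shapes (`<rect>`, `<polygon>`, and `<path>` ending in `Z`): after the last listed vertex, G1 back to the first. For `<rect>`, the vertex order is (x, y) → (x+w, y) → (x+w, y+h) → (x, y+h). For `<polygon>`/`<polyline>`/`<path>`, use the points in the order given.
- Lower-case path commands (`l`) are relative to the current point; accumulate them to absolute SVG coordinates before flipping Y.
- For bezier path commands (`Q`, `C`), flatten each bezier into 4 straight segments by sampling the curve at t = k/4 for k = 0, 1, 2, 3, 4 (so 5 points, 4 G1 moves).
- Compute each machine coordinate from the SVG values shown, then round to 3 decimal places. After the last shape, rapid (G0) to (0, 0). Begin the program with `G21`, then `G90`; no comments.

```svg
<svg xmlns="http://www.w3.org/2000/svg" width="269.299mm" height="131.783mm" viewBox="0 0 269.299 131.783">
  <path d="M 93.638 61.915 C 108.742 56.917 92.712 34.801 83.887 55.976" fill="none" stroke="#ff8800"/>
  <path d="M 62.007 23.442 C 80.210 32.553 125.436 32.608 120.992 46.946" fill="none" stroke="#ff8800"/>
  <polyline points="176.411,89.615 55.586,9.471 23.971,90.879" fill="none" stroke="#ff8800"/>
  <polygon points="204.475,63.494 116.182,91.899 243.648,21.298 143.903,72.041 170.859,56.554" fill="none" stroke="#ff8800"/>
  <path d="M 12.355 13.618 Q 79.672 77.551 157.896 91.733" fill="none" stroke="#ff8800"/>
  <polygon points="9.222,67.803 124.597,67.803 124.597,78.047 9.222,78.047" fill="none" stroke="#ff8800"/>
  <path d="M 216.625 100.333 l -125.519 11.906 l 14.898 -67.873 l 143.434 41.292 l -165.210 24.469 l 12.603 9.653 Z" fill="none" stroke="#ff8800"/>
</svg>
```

G21
G90
G0 X93.638 Y69.868
M4 S290
G1 X99.727 Y75.882 F2585
G1 X97.736 Y82.652
G1 X91.258 Y84.515
G1 X83.887 Y75.807
M5
G0 X62.007 Y108.341
M4 S290
G1 X79.528 Y102.841 F2585
G1 X99.992 Y98.549
G1 X116.210 Y93.277
G1 X120.992 Y84.837
M5
G0 X176.411 Y42.168
M4 S290
G1 X55.586 Y122.312 F2585
G1 X23.971 Y40.904
M5
G0 X204.475 Y68.289
M4 S290
G1 X116.182 Y39.884 F2585
G1 X243.648 Y110.485
G1 X143.903 Y59.742
G1 X170.859 Y75.229
G1 X204.475 Y68.289
M5
G0 X12.355 Y118.165
M4 S290
G1 X46.695 Y89.308 F2585
G1 X82.399 Y66.670
G1 X119.466 Y50.250
G1 X157.896 Y40.050
M5
G0 X9.222 Y63.980
M4 S290
G1 X124.597 Y63.980 F2585
G1 X124.597 Y53.736
G1 X9.222 Y53.736
G1 X9.222 Y63.980
M5
G0 X216.625 Y31.450
M4 S290
G1 X91.106 Y19.544 F2585
G1 X106.004 Y87.417
G1 X249.438 Y46.125
G1 X84.228 Y21.656
G1 X96.831 Y12.003
G1 X216.625 Y31.450
M5
G0 X0.000 Y0.000

viewBox `0 0 269.299 131.783` with mm width/height → 1 unit = 1 mm. Flip: y_m = 131.783 − y_svg.

**Shape 1** — `<path>` cubic bezier, stroke `#ff8800` → engrave (S290, F2585). Control points (SVG): P0=(93.638,61.915), P1=(108.742,56.917), P2=(92.712,34.801), P3=(83.887,55.976); sampled at t=k/4. Machine vertices: (93.638,69.868) → (99.727,75.882) → (97.736,82.652) → (91.258,84.515) → (83.887,75.807). Open path.

**Shape 2** — `<path>` cubic bezier, stroke `#ff8800` → engrave (S290, F2585). Control points (SVG): P0=(62.007,23.442), P1=(80.210,32.553), P2=(125.436,32.608), P3=(120.992,46.946); sampled at t=k/4. Machine vertices: (62.007,108.341) → (79.528,102.841) → (99.992,98.549) → (116.210,93.277) → (120.992,84.837). Open path.

**Shape 3** — `<polyline>` open polyline, stroke `#ff8800` → engrave (S290, F2585). Machine vertices: (176.411,42.168) → (55.586,122.312) → (23.971,40.904). Open path.

**Shape 4** — `<polygon>` closed polygon, stroke `#ff8800` → engrave (S290, F2585). Machine vertices: (204.475,68.289) → (116.182,39.884) → (243.648,110.485) → (143.903,59.742) → (170.859,75.229) → (204.475,68.289). Closed: final G1 returns to the first vertex.

**Shape 5** — `<path>` quadratic bezier, stroke `#ff8800` → engrave (S290, F2585). Control points (SVG): P0=(12.355,13.618), P1=(79.672,77.551), P2=(157.896,91.733); sampled at t=k/4. Machine vertices: (12.355,118.165) → (46.695,89.308) → (82.399,66.670) → (119.466,50.250) → (157.896,40.050). Open path.

**Shape 6** — `<polygon>` rectangle, stroke `#ff8800` → engrave (S290, F2585). Machine vertices: (9.222,63.980) → (124.597,63.980) → (124.597,53.736) → (9.222,53.736) → (9.222,63.980). Closed: final G1 returns to the first vertex.

**Shape 7** — `<path>` closed polygon, stroke `#ff8800` → engrave (S290, F2585). Machine vertices: (216.625,31.450) → (91.106,19.544) → (106.004,87.417) → (249.438,46.125) → (84.228,21.656) → (96.831,12.003) → (216.625,31.450). Closed: final G1 returns to the first vertex.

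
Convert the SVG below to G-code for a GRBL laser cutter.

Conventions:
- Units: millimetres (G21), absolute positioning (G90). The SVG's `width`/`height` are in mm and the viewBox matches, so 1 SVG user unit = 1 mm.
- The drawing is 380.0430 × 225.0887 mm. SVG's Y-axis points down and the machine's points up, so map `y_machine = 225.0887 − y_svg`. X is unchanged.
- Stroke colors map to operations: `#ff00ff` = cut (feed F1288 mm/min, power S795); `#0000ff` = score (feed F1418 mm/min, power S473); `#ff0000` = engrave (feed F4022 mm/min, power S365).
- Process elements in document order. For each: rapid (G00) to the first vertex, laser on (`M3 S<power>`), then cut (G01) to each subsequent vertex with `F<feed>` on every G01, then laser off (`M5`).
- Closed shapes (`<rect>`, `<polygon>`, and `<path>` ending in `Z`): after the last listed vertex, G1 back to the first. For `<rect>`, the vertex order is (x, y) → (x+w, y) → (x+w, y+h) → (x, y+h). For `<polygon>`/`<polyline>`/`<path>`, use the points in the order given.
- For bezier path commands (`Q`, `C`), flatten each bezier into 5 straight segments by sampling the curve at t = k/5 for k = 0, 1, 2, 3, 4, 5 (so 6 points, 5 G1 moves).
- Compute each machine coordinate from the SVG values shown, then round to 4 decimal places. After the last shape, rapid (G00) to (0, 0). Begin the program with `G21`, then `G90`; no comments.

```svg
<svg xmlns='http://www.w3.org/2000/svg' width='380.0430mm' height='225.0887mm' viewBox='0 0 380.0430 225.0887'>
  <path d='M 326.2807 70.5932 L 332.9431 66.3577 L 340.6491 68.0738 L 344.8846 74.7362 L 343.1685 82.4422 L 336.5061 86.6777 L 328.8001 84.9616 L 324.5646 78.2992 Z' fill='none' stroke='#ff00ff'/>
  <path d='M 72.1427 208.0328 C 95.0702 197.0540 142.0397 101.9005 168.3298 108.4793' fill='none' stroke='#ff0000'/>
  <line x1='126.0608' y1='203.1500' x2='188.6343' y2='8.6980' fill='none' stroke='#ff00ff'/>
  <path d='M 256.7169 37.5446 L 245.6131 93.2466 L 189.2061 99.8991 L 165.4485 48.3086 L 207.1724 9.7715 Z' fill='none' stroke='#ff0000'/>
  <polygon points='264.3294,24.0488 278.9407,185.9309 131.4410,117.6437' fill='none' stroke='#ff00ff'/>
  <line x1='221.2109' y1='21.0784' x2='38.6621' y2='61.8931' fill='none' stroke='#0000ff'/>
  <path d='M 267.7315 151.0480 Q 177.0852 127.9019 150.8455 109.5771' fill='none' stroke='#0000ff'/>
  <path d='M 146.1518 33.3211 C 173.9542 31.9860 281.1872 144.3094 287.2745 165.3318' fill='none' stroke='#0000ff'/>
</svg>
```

Since the viewBox matches the mm dimensions, user units are millimetres directly. The only transform is the Y-flip y_m = 225.0887 − y_svg.

Shape 1 is a regular polygon drawn with `<path>`. Its stroke #ff00ff means cut at S795, F1288. After flipping Y the toolpath is (326.2807,154.4955) → (332.9431,158.7310) → (340.6491,157.0149) → (344.8846,150.3525) → (343.1685,142.6465) → (336.5061,138.4110) → (328.8001,140.1271) → (324.5646,146.7895) → (326.2807,154.4955), returning to the start.

Shape 2 is a cubic bezier drawn with `<path>`. Its stroke #ff0000 means engrave at S365, F4022. After flipping Y the toolpath is (72.1427,17.0559) → (88.4265,32.2569) → (108.3337,58.7363) → (129.7177,87.5705) → (150.4320,109.8361) → (168.3298,116.6094).

Shape 3 is a line segment drawn with `<line>`. Its stroke #ff00ff means cut at S795, F1288. After flipping Y the toolpath is (126.0608,21.9387) → (188.6343,216.3907).

Shape 4 is a regular polygon drawn with `<path>`. Its stroke #ff0000 means engrave at S365, F4022. After flipping Y the toolpath is (256.7169,187.5441) → (245.6131,131.8421) → (189.2061,125.1896) → (165.4485,176.7801) → (207.1724,215.3172) → (256.7169,187.5441), returning to the start.

Shape 5 is a regular polygon drawn with `<polygon>`. Its stroke #ff00ff means cut at S795, F1288. After flipping Y the toolpath is (264.3294,201.0399) → (278.9407,39.1578) → (131.4410,107.4450) → (264.3294,201.0399), returning to the start.

Shape 6 is a line segment drawn with `<line>`. Its stroke #0000ff means score at S473, F1418. After flipping Y the toolpath is (221.2109,204.0103) → (38.6621,163.1956).

Shape 7 is a quadratic bezier drawn with `<path>`. Its stroke #0000ff means score at S473, F1418. After flipping Y the toolpath is (267.7315,74.0407) → (234.0492,83.1063) → (205.5195,91.7862) → (182.1423,100.0804) → (163.9176,107.9888) → (150.8455,115.5116).

Shape 8 is a cubic bezier drawn with `<path>`. Its stroke #0000ff means score at S473, F1418. After flipping Y the toolpath is (146.1518,191.7676) → (170.9203,180.5693) → (206.0845,151.9310) → (242.9767,115.6909) → (272.9292,81.6868) → (287.2745,59.7569).

G21
G90
G00 X326.2807 Y154.4955
M3 S795
G01 X332.9431 Y158.7310 F1288
G01 X340.6491 Y157.0149 F1288
G01 X344.8846 Y150.3525 F1288
G01 X343.1685 Y142.6465 F1288
G01 X336.5061 Y138.4110 F1288
G01 X328.8001 Y140.1271 F1288
G01 X324.5646 Y146.7895 F1288
G01 X326.2807 Y154.4955 F1288
M5
G00 X72.1427 Y17.0559
M3 S365
G01 X88.4265 Y32.2569 F4022
G01 X108.3337 Y58.7363 F4022
G01 X129.7177 Y87.5705 F4022
G01 X150.4320 Y109.8361 F4022
G01 X168.3298 Y116.6094 F4022
M5
G00 X126.0608 Y21.9387
M3 S795
G01 X188.6343 Y216.3907 F1288
M5
G00 X256.7169 Y187.5441
M3 S365
G01 X245.6131 Y131.8421 F4022
G01 X189.2061 Y125.1896 F4022
G01 X165.4485 Y176.7801 F4022
G01 X207.1724 Y215.3172 F4022
G01 X256.7169 Y187.5441 F4022
M5
G00 X264.3294 Y201.0399
M3 S795
G01 X278.9407 Y39.1578 F1288
G01 X131.4410 Y107.4450 F1288
G01 X264.3294 Y201.0399 F1288
M5
G00 X221.2109 Y204.0103
M3 S473
G01 X38.6621 Y163.1956 F1418
M5
G00 X267.7315 Y74.0407
M3 S473
G01 X234.0492 Y83.1063 F1418
G01 X205.5195 Y91.7862 F1418
G01 X182.1423 Y100.0804 F1418
G01 X163.9176 Y107.9888 F1418
G01 X150.8455 Y115.5116 F1418
M5
G00 X146.1518 Y191.7676
M3 S473
G01 X170.9203 Y180.5693 F1418
G01 X206.0845 Y151.9310 F1418
G01 X242.9767 Y115.6909 F1418
G01 X272.9292 Y81.6868 F1418
G01 X287.2745 Y59.7569 F1418
M5
G00 X0.0000 Y0.0000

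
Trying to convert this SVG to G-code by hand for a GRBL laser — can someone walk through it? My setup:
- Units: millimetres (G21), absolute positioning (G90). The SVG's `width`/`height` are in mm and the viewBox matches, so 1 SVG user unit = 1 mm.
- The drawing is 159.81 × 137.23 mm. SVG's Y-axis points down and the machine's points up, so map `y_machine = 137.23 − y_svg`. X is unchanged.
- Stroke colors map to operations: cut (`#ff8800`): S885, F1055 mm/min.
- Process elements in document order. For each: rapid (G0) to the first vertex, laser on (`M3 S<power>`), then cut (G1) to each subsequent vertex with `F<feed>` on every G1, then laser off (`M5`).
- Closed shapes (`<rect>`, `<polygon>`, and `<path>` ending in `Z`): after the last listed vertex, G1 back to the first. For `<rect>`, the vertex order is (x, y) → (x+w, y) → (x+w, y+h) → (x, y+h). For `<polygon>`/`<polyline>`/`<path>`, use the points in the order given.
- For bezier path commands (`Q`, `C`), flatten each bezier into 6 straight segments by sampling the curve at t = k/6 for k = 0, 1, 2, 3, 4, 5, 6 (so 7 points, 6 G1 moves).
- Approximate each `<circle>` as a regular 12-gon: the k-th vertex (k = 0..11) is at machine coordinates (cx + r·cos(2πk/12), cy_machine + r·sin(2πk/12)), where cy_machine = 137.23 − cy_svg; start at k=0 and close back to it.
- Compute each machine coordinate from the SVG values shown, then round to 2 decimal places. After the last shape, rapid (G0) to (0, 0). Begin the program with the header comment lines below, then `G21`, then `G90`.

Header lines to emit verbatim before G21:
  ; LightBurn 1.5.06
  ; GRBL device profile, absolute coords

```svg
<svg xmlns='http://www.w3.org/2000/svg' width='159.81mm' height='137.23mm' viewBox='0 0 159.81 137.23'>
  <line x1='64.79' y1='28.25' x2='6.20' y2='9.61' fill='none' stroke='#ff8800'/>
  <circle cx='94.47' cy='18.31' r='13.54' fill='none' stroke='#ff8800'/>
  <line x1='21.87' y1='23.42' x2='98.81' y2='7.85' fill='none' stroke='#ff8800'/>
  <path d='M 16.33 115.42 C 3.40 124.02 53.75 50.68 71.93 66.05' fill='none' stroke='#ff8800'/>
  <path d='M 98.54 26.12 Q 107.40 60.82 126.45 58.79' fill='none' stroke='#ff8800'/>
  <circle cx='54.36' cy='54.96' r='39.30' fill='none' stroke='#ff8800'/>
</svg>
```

Since the viewBox matches the mm dimensions, user units are millimetres directly. The only transform is the Y-flip y_m = 137.23 − y_svg.

Shape 1 is a line segment drawn with `<line>`. Its stroke #ff8800 means cut at S885, F1055. After flipping Y the toolpath is (64.79,108.98) → (6.20,127.62).

Shape 2 is a circle drawn with `<circle>`. Its stroke #ff8800 means cut at S885, F1055. After flipping Y the toolpath is (108.01,118.92) → (106.20,125.69) → (101.24,130.65) → (94.47,132.46) → (87.70,130.65) → (82.74,125.69) → (80.93,118.92) → (82.74,112.15) → (87.70,107.19) → (94.47,105.38) → (101.24,107.19) → (106.20,112.15) → (108.01,118.92), returning to the start.

Shape 3 is a line segment drawn with `<line>`. Its stroke #ff8800 means cut at S885, F1055. After flipping Y the toolpath is (21.87,113.81) → (98.81,129.38).

Shape 4 is a cubic bezier drawn with `<path>`. Its stroke #ff8800 means cut at S885, F1055. After flipping Y the toolpath is (16.33,21.81) → (14.70,23.55) → (20.96,34.20) → (32.46,49.03) → (46.56,63.30) → (60.60,72.26) → (71.93,71.18).

Shape 5 is a quadratic bezier drawn with `<path>`. Its stroke #ff8800 means cut at S885, F1055. After flipping Y the toolpath is (98.54,111.11) → (101.78,100.56) → (105.58,92.06) → (109.95,85.59) → (114.88,81.17) → (120.38,78.78) → (126.45,78.44).

Shape 6 is a circle drawn with `<circle>`. Its stroke #ff8800 means cut at S885, F1055. After flipping Y the toolpath is (93.66,82.27) → (88.39,101.92) → (74.01,116.30) → (54.36,121.57) → (34.71,116.30) → (20.33,101.92) → (15.06,82.27) → (20.33,62.62) → (34.71,48.24) → (54.36,42.97) → (74.01,48.24) → (88.39,62.62) → (93.66,82.27), returning to the start.

; LightBurn 1.5.06
; GRBL device profile, absolute coords
G21
G90
G0 X64.79 Y108.98
M3 S885
G1 X6.20 Y127.62 F1055
M5
G0 X108.01 Y118.92
M3 S885
G1 X106.20 Y125.69 F1055
G1 X101.24 Y130.65 F1055
G1 X94.47 Y132.46 F1055
G1 X87.70 Y130.65 F1055
G1 X82.74 Y125.69 F1055
G1 X80.93 Y118.92 F1055
G1 X82.74 Y112.15 F1055
G1 X87.70 Y107.19 F1055
G1 X94.47 Y105.38 F1055
G1 X101.24 Y107.19 F1055
G1 X106.20 Y112.15 F1055
G1 X108.01 Y118.92 F1055
M5
G0 X21.87 Y113.81
M3 S885
G1 X98.81 Y129.38 F1055
M5
G0 X16.33 Y21.81
M3 S885
G1 X14.70 Y23.55 F1055
G1 X20.96 Y34.20 F1055
G1 X32.46 Y49.03 F1055
G1 X46.56 Y63.30 F1055
G1 X60.60 Y72.26 F1055
G1 X71.93 Y71.18 F1055
M5
G0 X98.54 Y111.11
M3 S885
G1 X101.78 Y100.56 F1055
G1 X105.58 Y92.06 F1055
G1 X109.95 Y85.59 F1055
G1 X114.88 Y81.17 F1055
G1 X120.38 Y78.78 F1055
G1 X126.45 Y78.44 F1055
M5
G0 X93.66 Y82.27
M3 S885
G1 X88.39 Y101.92 F1055
G1 X74.01 Y116.30 F1055
G1 X54.36 Y121.57 F1055
G1 X34.71 Y116.30 F1055
G1 X20.33 Y101.92 F1055
G1 X15.06 Y82.27 F1055
G1 X20.33 Y62.62 F1055
G1 X34.71 Y48.24 F1055
G1 X54.36 Y42.97 F1055
G1 X74.01 Y48.24 F1055
G1 X88.39 Y62.62 F1055
G1 X93.66 Y82.27 F1055
M5
G0 X0.00 Y0.00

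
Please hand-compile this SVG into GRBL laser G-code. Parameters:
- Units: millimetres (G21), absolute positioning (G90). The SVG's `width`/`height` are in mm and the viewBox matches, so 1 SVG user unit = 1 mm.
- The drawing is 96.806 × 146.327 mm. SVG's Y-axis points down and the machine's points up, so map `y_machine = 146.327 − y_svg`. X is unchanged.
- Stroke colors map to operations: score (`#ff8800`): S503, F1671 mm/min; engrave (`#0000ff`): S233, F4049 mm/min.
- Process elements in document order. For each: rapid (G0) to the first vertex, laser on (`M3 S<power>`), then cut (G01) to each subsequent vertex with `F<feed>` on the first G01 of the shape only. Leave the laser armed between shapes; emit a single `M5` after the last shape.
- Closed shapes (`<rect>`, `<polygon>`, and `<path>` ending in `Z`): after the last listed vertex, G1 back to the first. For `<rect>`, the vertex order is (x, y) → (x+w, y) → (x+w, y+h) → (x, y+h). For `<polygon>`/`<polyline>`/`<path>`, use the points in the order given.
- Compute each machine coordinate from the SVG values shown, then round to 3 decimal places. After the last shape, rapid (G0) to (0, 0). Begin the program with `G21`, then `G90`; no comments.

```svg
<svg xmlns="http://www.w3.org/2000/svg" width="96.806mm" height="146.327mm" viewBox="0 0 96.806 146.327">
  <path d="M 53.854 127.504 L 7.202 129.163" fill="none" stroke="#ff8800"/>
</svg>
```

G21
G90
G0 X53.854 Y18.823
M3 S503
G01 X7.202 Y17.164 F1671
M5
G0 X0.000 Y0.000

viewBox `0 0 96.806 146.327` with mm width/height → 1 unit = 1 mm. Flip: y_m = 146.327 − y_svg.

**Shape 1** — `<path>` line segment, stroke `#ff8800` → score (S503, F1671). Machine vertices: (53.854,18.823) → (7.202,17.164). Open path.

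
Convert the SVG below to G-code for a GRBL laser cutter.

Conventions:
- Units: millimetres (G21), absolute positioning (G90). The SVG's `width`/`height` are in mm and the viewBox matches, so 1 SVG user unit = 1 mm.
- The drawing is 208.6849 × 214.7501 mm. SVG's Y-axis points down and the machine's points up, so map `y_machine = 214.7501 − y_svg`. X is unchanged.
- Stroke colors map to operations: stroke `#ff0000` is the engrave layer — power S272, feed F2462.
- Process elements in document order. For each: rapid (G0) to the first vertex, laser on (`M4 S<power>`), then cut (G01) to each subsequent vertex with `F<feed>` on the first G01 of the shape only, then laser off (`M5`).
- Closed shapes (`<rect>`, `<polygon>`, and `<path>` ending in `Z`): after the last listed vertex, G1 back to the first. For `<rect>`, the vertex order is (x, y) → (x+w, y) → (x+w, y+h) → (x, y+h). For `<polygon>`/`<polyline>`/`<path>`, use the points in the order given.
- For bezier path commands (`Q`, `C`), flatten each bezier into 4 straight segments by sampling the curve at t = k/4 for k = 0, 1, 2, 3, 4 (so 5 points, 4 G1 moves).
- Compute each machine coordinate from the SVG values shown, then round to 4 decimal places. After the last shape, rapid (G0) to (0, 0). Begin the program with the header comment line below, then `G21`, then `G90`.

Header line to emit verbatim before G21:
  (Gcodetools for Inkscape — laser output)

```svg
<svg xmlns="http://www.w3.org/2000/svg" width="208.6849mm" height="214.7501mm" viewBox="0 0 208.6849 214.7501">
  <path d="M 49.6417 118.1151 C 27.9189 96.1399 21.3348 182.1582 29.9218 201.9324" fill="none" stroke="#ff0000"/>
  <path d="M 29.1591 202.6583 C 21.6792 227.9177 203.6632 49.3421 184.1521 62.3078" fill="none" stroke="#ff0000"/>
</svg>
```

(Gcodetools for Inkscape — laser output)
G21
G90
G0 X49.6417 Y96.6350
M4 S272
G01 X36.1886 Y95.5901 F2462
G01 X28.4156 Y70.3824
G01 X26.3256 Y37.3467
G01 X29.9218 Y12.8177
M5
G0 X29.1591 Y12.0918
M4 S272
G01 X52.9649 Y25.1886 F2462
G01 X111.1673 Y77.6569
G01 X167.1138 Y132.4303
G01 X184.1521 Y152.4423
M5
G0 X0.0000 Y0.0000

viewBox `0 0 208.6849 214.7501` with mm width/height → 1 unit = 1 mm. Flip: y_m = 214.7501 − y_svg.

**Shape 1** — `<path>` cubic bezier, stroke `#ff0000` → engrave (S272, F2462). Control points (SVG): P0=(49.6417,118.1151), P1=(27.9189,96.1399), P2=(21.3348,182.1582), P3=(29.9218,201.9324); sampled at t=k/4. Machine vertices: (49.6417,96.6350) → (36.1886,95.5901) → (28.4156,70.3824) → (26.3256,37.3467) → (29.9218,12.8177). Open path.

**Shape 2** — `<path>` cubic bezier, stroke `#ff0000` → engrave (S272, F2462). Control points (SVG): P0=(29.1591,202.6583), P1=(21.6792,227.9177), P2=(203.6632,49.3421), P3=(184.1521,62.3078); sampled at t=k/4. Machine vertices: (29.1591,12.0918) → (52.9649,25.1886) → (111.1673,77.6569) → (167.1138,132.4303) → (184.1521,152.4423). Open path.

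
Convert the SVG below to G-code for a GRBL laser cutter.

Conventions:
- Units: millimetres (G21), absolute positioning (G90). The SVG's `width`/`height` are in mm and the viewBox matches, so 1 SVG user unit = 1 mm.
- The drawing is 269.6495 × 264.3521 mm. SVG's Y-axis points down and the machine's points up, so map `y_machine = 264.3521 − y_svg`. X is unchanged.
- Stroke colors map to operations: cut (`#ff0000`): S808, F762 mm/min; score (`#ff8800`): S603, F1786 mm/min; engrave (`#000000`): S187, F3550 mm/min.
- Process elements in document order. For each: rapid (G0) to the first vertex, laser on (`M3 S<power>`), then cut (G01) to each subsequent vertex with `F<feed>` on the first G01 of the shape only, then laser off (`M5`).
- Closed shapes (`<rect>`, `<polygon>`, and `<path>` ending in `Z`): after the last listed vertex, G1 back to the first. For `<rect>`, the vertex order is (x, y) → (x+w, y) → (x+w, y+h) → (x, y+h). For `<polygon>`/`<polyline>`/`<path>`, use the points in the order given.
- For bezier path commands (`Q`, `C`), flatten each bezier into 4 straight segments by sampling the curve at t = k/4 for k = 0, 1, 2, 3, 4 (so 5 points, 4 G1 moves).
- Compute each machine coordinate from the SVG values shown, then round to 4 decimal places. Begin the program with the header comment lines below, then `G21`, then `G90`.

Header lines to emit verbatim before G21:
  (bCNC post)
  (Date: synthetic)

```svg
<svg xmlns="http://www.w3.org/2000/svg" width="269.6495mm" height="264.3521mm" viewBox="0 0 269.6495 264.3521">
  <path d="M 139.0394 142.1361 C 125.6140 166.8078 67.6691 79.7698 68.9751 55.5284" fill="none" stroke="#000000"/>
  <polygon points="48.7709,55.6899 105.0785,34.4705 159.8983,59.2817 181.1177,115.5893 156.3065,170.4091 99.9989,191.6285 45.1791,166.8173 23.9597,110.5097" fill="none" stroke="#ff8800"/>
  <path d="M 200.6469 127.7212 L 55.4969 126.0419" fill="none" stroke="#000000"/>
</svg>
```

1 u = 1 mm; y_m = 264.3521 − y.

[1] `<path>` cubic bezier, #000000→engrave S187 F3550: (139.0394,122.2160) → (122.2444,121.9311) → (98.4830,147.1774) → (77.4837,181.5949) → (68.9751,208.8237)

[2] `<polygon>` regular polygon, #ff8800→score S603 F1786: (48.7709,208.6622) → (105.0785,229.8816) → (159.8983,205.0704) → (181.1177,148.7628) → (156.3065,93.9430) → (99.9989,72.7236) → (45.1791,97.5348) → (23.9597,153.8424) → (48.7709,208.6622) (closed)

[3] `<path>` line segment, #000000→engrave S187 F3550: (200.6469,136.6309) → (55.4969,138.3102)

(bCNC post)
(Date: synthetic)
G21
G90
G0 X139.0394 Y122.2160
M3 S187
G01 X122.2444 Y121.9311 F3550
G01 X98.4830 Y147.1774
G01 X77.4837 Y181.5949
G01 X68.9751 Y208.8237
M5
G0 X48.7709 Y208.6622
M3 S603
G01 X105.0785 Y229.8816 F1786
G01 X159.8983 Y205.0704
G01 X181.1177 Y148.7628
G01 X156.3065 Y93.9430
G01 X99.9989 Y72.7236
G01 X45.1791 Y97.5348
G01 X23.9597 Y153.8424
G01 X48.7709 Y208.6622
M5
G0 X200.6469 Y136.6309
M3 S187
G01 X55.4969 Y138.3102 F3550
M5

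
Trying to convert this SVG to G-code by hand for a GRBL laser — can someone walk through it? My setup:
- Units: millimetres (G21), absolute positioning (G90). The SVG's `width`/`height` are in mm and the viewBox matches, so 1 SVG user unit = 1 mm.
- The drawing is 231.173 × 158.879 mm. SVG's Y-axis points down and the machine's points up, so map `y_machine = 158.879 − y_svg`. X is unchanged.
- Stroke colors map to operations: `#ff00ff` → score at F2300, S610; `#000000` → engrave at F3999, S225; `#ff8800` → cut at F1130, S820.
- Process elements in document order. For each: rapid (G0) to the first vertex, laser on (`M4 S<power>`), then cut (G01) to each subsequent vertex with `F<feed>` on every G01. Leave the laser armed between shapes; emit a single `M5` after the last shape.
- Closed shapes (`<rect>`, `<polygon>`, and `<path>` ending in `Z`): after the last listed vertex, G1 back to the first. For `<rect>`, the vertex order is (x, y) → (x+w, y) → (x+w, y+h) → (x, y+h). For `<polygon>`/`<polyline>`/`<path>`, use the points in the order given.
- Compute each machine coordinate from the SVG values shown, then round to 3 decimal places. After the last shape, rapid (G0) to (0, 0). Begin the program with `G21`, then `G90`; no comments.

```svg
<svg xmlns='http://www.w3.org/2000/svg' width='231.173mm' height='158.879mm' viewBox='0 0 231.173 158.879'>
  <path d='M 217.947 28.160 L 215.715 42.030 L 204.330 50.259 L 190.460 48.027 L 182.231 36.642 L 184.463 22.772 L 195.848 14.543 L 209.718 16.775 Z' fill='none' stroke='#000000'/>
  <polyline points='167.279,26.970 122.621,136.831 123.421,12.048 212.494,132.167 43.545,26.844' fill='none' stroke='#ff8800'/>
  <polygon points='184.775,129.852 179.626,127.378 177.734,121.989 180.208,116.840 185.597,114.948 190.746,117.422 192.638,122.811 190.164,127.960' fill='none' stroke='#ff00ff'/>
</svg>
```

G21
G90
G0 X217.947 Y130.719
M4 S225
G01 X215.715 Y116.849 F3999
G01 X204.330 Y108.620 F3999
G01 X190.460 Y110.852 F3999
G01 X182.231 Y122.237 F3999
G01 X184.463 Y136.107 F3999
G01 X195.848 Y144.336 F3999
G01 X209.718 Y142.104 F3999
G01 X217.947 Y130.719 F3999
G0 X167.279 Y131.909
M4 S820
G01 X122.621 Y22.048 F1130
G01 X123.421 Y146.831 F1130
G01 X212.494 Y26.712 F1130
G01 X43.545 Y132.035 F1130
G0 X184.775 Y29.027
M4 S610
G01 X179.626 Y31.501 F2300
G01 X177.734 Y36.890 F2300
G01 X180.208 Y42.039 F2300
G01 X185.597 Y43.931 F2300
G01 X190.746 Y41.457 F2300
G01 X192.638 Y36.068 F2300
G01 X190.164 Y30.919 F2300
G01 X184.775 Y29.027 F2300
M5
G0 X0.000 Y0.000

1 u = 1 mm; y_m = 158.879 − y.

[1] `<path>` regular polygon, #000000→engrave S225 F3999: (217.947,130.719) → (215.715,116.849) → (204.330,108.620) → (190.460,110.852) → (182.231,122.237) → (184.463,136.107) → (195.848,144.336) → (209.718,142.104) → (217.947,130.719) (closed)

[2] `<polyline>` open polyline, #ff8800→cut S820 F1130: (167.279,131.909) → (122.621,22.048) → (123.421,146.831) → (212.494,26.712) → (43.545,132.035)

[3] `<polygon>` regular polygon, #ff00ff→score S610 F2300: (184.775,29.027) → (179.626,31.501) → (177.734,36.890) → (180.208,42.039) → (185.597,43.931) → (190.746,41.457) → (192.638,36.068) → (190.164,30.919) → (184.775,29.027) (closed)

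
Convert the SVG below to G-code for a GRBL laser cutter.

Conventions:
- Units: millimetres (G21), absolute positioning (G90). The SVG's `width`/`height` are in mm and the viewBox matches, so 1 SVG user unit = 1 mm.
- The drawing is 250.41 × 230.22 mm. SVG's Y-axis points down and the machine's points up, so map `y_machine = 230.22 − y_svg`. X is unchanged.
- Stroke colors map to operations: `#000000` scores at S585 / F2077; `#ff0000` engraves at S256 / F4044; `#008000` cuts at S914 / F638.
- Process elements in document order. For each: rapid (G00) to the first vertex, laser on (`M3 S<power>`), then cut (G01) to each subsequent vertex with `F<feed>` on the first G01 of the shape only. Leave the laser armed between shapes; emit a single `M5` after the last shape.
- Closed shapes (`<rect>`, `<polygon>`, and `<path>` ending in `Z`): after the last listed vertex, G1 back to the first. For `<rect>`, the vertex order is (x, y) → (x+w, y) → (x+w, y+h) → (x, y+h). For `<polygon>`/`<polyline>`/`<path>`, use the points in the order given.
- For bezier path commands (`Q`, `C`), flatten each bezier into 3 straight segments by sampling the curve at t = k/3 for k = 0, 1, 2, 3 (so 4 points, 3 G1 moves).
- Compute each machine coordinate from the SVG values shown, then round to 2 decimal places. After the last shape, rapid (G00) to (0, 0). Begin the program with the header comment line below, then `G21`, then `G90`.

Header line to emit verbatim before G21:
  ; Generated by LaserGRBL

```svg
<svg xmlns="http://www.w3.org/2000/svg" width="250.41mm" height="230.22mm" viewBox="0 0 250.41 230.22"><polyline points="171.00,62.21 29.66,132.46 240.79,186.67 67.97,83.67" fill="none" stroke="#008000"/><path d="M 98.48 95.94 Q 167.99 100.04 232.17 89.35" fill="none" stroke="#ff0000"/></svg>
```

Since the viewBox matches the mm dimensions, user units are millimetres directly. The only transform is the Y-flip y_m = 230.22 − y_svg.

Shape 1 is a open polyline drawn with `<polyline>`. Its stroke #008000 means cut at S914, F638. After flipping Y the toolpath is (171.00,168.01) → (29.66,97.76) → (240.79,43.55) → (67.97,146.55).

Shape 2 is a quadratic bezier drawn with `<path>`. Its stroke #ff0000 means engrave at S256, F4044. After flipping Y the toolpath is (98.48,134.28) → (144.23,133.19) → (188.79,135.39) → (232.17,140.87).

; Generated by LaserGRBL
G21
G90
G00 X171.00 Y168.01
M3 S914
G01 X29.66 Y97.76 F638
G01 X240.79 Y43.55
G01 X67.97 Y146.55
G00 X98.48 Y134.28
M3 S256
G01 X144.23 Y133.19 F4044
G01 X188.79 Y135.39
G01 X232.17 Y140.87
M5
G00 X0.00 Y0.00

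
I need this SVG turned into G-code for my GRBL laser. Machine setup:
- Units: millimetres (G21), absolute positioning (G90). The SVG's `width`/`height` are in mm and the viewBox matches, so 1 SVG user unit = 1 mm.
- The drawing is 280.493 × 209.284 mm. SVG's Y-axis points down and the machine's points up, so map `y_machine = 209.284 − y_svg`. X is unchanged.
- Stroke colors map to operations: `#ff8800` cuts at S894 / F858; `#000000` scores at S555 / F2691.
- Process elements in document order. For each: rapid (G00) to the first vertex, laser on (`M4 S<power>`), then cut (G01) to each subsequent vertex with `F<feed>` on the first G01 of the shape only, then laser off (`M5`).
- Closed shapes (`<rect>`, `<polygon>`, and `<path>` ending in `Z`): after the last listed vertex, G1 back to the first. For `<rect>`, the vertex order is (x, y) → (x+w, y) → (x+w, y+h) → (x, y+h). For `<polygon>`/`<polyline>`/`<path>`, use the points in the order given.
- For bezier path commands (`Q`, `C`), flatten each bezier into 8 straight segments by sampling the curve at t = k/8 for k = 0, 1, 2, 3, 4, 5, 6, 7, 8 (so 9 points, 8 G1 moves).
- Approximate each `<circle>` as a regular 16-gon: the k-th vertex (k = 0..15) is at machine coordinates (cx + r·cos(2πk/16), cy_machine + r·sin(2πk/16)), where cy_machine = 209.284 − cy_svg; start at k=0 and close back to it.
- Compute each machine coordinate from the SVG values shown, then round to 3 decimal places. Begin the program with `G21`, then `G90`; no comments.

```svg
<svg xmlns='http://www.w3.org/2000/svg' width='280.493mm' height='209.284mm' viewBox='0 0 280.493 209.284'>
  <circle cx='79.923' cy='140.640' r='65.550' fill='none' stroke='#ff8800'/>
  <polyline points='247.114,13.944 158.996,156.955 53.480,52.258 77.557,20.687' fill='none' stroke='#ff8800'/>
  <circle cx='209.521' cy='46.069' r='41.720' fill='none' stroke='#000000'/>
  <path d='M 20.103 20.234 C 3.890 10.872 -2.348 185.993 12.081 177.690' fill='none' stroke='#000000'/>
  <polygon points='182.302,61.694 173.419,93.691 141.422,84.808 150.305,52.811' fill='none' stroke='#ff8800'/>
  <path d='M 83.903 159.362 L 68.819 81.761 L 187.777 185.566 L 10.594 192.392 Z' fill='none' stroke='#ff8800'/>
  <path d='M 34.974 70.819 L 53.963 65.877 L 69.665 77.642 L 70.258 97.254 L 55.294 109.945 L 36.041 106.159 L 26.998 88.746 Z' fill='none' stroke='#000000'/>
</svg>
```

1 u = 1 mm; y_m = 209.284 − y.

[1] `<circle>` circle, #ff8800→cut S894 F858: (145.473,68.644) → (140.483,93.729) → (126.274,114.995) → (105.008,129.204) → (79.923,134.194) → (54.838,129.204) → (33.572,114.995) → (19.363,93.729) → (14.373,68.644) → (19.363,43.559) → (33.572,22.293) → (54.838,8.084) → (79.923,3.094) → (105.008,8.084) → (126.274,22.293) → (140.483,43.559) → (145.473,68.644) (closed)

[2] `<polyline>` open polyline, #ff8800→cut S894 F858: (247.114,195.340) → (158.996,52.329) → (53.480,157.026) → (77.557,188.597)

[3] `<circle>` circle, #000000→score S555 F2691: (251.241,163.215) → (248.065,179.181) → (239.021,192.715) → (225.487,201.759) → (209.521,204.935) → (193.555,201.759) → (180.021,192.715) → (170.977,179.181) → (167.801,163.215) → (170.977,147.249) → (180.021,133.715) → (193.555,124.671) → (209.521,121.495) → (225.487,124.671) → (239.021,133.715) → (248.065,147.249) → (251.241,163.215) (closed)

[4] `<path>` cubic bezier, #000000→score S555 F2691: (20.103,189.050) → (14.512,184.632) → (9.981,167.229) → (6.635,141.155) → (4.601,110.719) → (4.003,80.234) → (4.967,54.010) → (7.618,36.360) → (12.081,31.594)

[5] `<polygon>` regular polygon, #ff8800→cut S894 F858: (182.302,147.590) → (173.419,115.593) → (141.422,124.476) → (150.305,156.473) → (182.302,147.590) (closed)

[6] `<path>` closed polygon, #ff8800→cut S894 F858: (83.903,49.922) → (68.819,127.523) → (187.777,23.718) → (10.594,16.892) → (83.903,49.922) (closed)

[7] `<path>` regular polygon, #000000→score S555 F2691: (34.974,138.465) → (53.963,143.407) → (69.665,131.642) → (70.258,112.030) → (55.294,99.339) → (36.041,103.125) → (26.998,120.538) → (34.974,138.465) (closed)

G21
G90
G00 X145.473 Y68.644
M4 S894
G01 X140.483 Y93.729 F858
G01 X126.274 Y114.995
G01 X105.008 Y129.204
G01 X79.923 Y134.194
G01 X54.838 Y129.204
G01 X33.572 Y114.995
G01 X19.363 Y93.729
G01 X14.373 Y68.644
G01 X19.363 Y43.559
G01 X33.572 Y22.293
G01 X54.838 Y8.084
G01 X79.923 Y3.094
G01 X105.008 Y8.084
G01 X126.274 Y22.293
G01 X140.483 Y43.559
G01 X145.473 Y68.644
M5
G00 X247.114 Y195.340
M4 S894
G01 X158.996 Y52.329 F858
G01 X53.480 Y157.026
G01 X77.557 Y188.597
M5
G00 X251.241 Y163.215
M4 S555
G01 X248.065 Y179.181 F2691
G01 X239.021 Y192.715
G01 X225.487 Y201.759
G01 X209.521 Y204.935
G01 X193.555 Y201.759
G01 X180.021 Y192.715
G01 X170.977 Y179.181
G01 X167.801 Y163.215
G01 X170.977 Y147.249
G01 X180.021 Y133.715
G01 X193.555 Y124.671
G01 X209.521 Y121.495
G01 X225.487 Y124.671
G01 X239.021 Y133.715
G01 X248.065 Y147.249
G01 X251.241 Y163.215
M5
G00 X20.103 Y189.050
M4 S555
G01 X14.512 Y184.632 F2691
G01 X9.981 Y167.229
G01 X6.635 Y141.155
G01 X4.601 Y110.719
G01 X4.003 Y80.234
G01 X4.967 Y54.010
G01 X7.618 Y36.360
G01 X12.081 Y31.594
M5
G00 X182.302 Y147.590
M4 S894
G01 X173.419 Y115.593 F858
G01 X141.422 Y124.476
G01 X150.305 Y156.473
G01 X182.302 Y147.590
M5
G00 X83.903 Y49.922
M4 S894
G01 X68.819 Y127.523 F858
G01 X187.777 Y23.718
G01 X10.594 Y16.892
G01 X83.903 Y49.922
M5
G00 X34.974 Y138.465
M4 S555
G01 X53.963 Y143.407 F2691
G01 X69.665 Y131.642
G01 X70.258 Y112.030
G01 X55.294 Y99.339
G01 X36.041 Y103.125
G01 X26.998 Y120.538
G01 X34.974 Y138.465
M5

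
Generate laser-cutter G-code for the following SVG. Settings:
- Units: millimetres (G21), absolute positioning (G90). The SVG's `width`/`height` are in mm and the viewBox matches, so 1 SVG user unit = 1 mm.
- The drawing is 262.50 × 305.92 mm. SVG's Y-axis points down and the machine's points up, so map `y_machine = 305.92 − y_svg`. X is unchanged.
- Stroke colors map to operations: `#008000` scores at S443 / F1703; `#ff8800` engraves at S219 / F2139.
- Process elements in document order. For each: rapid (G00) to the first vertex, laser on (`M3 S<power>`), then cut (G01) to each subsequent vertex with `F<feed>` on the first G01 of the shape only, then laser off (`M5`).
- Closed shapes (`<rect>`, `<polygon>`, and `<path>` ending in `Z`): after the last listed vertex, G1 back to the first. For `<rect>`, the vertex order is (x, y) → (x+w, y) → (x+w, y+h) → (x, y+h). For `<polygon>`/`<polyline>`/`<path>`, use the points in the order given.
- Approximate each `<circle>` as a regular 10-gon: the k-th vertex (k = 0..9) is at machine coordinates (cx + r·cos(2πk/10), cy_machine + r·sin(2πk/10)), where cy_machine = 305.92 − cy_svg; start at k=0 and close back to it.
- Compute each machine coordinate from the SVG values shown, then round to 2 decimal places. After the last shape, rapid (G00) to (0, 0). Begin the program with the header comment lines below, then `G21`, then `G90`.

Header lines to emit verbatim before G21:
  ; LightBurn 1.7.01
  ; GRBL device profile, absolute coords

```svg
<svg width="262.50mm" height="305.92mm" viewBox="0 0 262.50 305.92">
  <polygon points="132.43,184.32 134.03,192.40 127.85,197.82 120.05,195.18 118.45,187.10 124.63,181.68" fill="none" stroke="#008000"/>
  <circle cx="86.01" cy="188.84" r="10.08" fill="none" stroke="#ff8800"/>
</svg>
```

viewBox `0 0 262.50 305.92` with mm width/height → 1 unit = 1 mm. Flip: y_m = 305.92 − y_svg.

**Shape 1** — `<polygon>` regular polygon, stroke `#008000` → score (S443, F1703). Machine vertices: (132.43,121.60) → (134.03,113.52) → (127.85,108.10) → (120.05,110.74) → (118.45,118.82) → (124.63,124.24) → (132.43,121.60). Closed: final G1 returns to the first vertex.

**Shape 2** — `<circle>` circle, stroke `#ff8800` → engrave (S219, F2139). Machine vertices: (96.09,117.08) → (94.16,123.00) → (89.12,126.67) → (82.90,126.67) → (77.86,123.00) → (75.93,117.08) → (77.86,111.16) → (82.90,107.49) → (89.12,107.49) → (94.16,111.16) → (96.09,117.08). Closed: final G1 returns to the first vertex.

; LightBurn 1.7.01
; GRBL device profile, absolute coords
G21
G90
G00 X132.43 Y121.60
M3 S443
G01 X134.03 Y113.52 F1703
G01 X127.85 Y108.10
G01 X120.05 Y110.74
G01 X118.45 Y118.82
G01 X124.63 Y124.24
G01 X132.43 Y121.60
M5
G00 X96.09 Y117.08
M3 S219
G01 X94.16 Y123.00 F2139
G01 X89.12 Y126.67
G01 X82.90 Y126.67
G01 X77.86 Y123.00
G01 X75.93 Y117.08
G01 X77.86 Y111.16
G01 X82.90 Y107.49
G01 X89.12 Y107.49
G01 X94.16 Y111.16
G01 X96.09 Y117.08
M5
G00 X0.00 Y0.00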